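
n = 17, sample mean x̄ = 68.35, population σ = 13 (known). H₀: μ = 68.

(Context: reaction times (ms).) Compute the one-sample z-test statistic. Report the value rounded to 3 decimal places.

SE = σ/√n = 13/√17 = 3.1530
z = (x̄−μ₀)/SE = (68.35−68)/3.1530 = 0.1110

test statistic = 0.111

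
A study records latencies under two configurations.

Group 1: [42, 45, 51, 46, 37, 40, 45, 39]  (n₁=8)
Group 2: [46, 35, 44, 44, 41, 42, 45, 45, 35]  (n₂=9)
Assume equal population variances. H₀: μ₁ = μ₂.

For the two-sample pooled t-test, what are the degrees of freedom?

df = n₁ + n₂ − 2 = 8 + 9 − 2 = 15

degrees of freedom = 15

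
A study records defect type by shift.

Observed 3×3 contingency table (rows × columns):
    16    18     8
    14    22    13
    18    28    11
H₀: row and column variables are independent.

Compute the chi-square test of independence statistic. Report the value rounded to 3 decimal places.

test statistic = 1.695

Row totals [42, 49, 57], col totals [48, 68, 32], n=148
χ² = (16−13.62)²/13.62 + (18−19.30)²/19.30 + (8−9.08)²/9.08 + (14−15.89)²/15.89 + (22−22.51)²/22.51 + (13−10.59)²/10.59 + (18−18.49)²/18.49 + (28−26.19)²/26.19 + (11−12.32)²/12.32 = 1.6946
df = 4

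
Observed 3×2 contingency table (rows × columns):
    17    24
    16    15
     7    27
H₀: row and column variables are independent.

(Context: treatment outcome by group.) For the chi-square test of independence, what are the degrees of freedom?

df = (r−1)(c−1) = (3−1)·(2−1) = 2

degrees of freedom = 2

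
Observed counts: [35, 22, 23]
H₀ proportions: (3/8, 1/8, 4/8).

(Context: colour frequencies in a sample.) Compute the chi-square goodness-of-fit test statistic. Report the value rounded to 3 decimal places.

test statistic = 22.458

n = 80; E_i = n·p_i = [30.00, 10.00, 40.00]
χ² = (35−30.00)²/30.00 + (22−10.00)²/10.00 + (23−40.00)²/40.00 = 22.4583
df = 2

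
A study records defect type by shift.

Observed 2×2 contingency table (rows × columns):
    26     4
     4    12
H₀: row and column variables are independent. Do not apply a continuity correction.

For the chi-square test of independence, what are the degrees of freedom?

degrees of freedom = 1

df = (r−1)(c−1) = (2−1)·(2−1) = 1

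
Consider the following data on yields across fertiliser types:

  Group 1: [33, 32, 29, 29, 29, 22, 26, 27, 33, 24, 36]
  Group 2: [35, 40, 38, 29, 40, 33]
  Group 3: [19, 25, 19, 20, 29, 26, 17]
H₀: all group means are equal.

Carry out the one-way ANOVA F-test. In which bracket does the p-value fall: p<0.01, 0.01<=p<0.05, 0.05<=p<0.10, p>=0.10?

Group means [29.09, 35.83, 22.14], grand mean 28.750
SSB = Σnᵢ(x̄ᵢ−x̄)² = 607.900; SSW = ΣΣ(x−x̄ᵢ)² = 392.600
MSB = 607.900/2 = 303.9502; MSW = 392.600/21 = 18.6952
F = MSB/MSW = 16.2582
df = (2, 21)
p-value (upper-tail) = 0.00005
→ bracket: p<0.01

p-value bracket: p<0.01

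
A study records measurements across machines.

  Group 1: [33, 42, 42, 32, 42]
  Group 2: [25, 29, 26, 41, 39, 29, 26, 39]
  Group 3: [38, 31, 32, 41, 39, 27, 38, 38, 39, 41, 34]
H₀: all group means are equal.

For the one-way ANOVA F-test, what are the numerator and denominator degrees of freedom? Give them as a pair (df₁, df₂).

k = 3 groups, N = 24 total
df = (k−1, N−k) = (3−1, 24−3) = (2, 21)

degrees of freedom = [2, 21]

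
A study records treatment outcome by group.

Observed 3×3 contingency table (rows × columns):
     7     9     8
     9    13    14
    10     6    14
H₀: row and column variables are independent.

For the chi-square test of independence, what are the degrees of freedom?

df = (r−1)(c−1) = (3−1)·(3−1) = 4

degrees of freedom = 4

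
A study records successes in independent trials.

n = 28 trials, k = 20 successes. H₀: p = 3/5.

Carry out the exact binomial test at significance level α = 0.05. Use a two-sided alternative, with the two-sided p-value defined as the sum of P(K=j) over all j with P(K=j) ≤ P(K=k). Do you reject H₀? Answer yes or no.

Exact binomial: n=28, k=20, p₀=3/5=0.6000
P(X=j) = C(n,j)·p₀^j·(1−p₀)^(n−j); p = Σ P(X=j) over j with P(X=j) ≤ P(X=20)
p-value (two-sided) = 0.25094
At α=0.05: p ≥ α → fail to reject H₀

reject H₀: no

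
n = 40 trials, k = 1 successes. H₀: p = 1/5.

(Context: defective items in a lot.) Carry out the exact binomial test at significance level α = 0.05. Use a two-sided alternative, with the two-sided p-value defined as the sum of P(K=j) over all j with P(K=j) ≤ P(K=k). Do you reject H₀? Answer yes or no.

Exact binomial: n=40, k=1, p₀=1/5=0.2000
P(X=j) = C(n,j)·p₀^j·(1−p₀)^(n−j); p = Σ P(X=j) over j with P(X=j) ≤ P(X=1)
p-value (two-sided) = 0.00245
At α=0.05: p < α → reject H₀

reject H₀: yes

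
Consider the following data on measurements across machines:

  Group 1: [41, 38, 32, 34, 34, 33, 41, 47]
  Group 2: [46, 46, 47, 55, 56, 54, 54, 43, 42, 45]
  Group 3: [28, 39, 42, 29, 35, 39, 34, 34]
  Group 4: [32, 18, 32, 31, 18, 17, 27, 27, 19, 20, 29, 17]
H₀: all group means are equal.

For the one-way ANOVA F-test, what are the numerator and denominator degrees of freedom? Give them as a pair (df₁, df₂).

degrees of freedom = [3, 34]

k = 4 groups, N = 38 total
df = (k−1, N−k) = (4−1, 38−4) = (3, 34)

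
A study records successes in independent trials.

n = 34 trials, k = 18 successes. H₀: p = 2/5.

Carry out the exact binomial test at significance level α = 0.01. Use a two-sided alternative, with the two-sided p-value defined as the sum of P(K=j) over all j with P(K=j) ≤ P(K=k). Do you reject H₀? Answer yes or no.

Exact binomial: n=34, k=18, p₀=2/5=0.4000
P(X=j) = C(n,j)·p₀^j·(1−p₀)^(n−j); p = Σ P(X=j) over j with P(X=j) ≤ P(X=18)
p-value (two-sided) = 0.16033
At α=0.01: p ≥ α → fail to reject H₀

reject H₀: no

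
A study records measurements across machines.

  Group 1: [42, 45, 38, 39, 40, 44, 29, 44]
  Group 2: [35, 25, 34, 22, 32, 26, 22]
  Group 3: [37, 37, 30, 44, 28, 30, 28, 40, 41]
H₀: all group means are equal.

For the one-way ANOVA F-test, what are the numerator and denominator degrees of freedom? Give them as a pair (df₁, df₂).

degrees of freedom = [2, 21]

k = 3 groups, N = 24 total
df = (k−1, N−k) = (3−1, 24−3) = (2, 21)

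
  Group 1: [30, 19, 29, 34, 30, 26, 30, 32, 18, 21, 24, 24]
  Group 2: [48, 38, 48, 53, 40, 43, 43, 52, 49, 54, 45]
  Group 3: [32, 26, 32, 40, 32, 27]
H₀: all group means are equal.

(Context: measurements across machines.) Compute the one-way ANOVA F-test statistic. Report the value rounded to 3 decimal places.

Group means [26.42, 46.64, 31.50], grand mean 35.138
SSB = Σnᵢ(x̄ᵢ−x̄)² = 2446.486; SSW = ΣΣ(x−x̄ᵢ)² = 704.962
MSB = 2446.486/2 = 1223.2431; MSW = 704.962/26 = 27.1139
F = MSB/MSW = 45.1149
df = (2, 26)

test statistic = 45.115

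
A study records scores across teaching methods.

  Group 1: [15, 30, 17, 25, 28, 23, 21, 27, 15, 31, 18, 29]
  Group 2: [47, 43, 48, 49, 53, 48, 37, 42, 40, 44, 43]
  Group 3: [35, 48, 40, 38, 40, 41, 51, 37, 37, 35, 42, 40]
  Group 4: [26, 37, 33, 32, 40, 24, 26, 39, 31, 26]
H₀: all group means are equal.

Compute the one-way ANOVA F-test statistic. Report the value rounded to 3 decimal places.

Group means [23.25, 44.91, 40.33, 31.40], grand mean 34.911
SSB = Σnᵢ(x̄ᵢ−x̄)² = 3207.419; SSW = ΣΣ(x−x̄ᵢ)² = 1164.226
MSB = 3207.419/3 = 1069.1396; MSW = 1164.226/41 = 28.3958
F = MSB/MSW = 37.6514
df = (3, 41)

test statistic = 37.651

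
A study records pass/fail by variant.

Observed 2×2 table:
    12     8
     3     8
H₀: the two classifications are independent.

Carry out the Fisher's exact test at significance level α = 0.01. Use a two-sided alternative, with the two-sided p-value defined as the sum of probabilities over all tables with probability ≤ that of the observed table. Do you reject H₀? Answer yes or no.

Margins: r₁=20, r₂=11, c₁=15, c₂=16, n=31
p_obs = C(20,12)·C(11,3)/C(31,15); sum pmf over tables with pmf ≤ p_obs
p-value (two-sided) = 0.13505
At α=0.01: p ≥ α → fail to reject H₀

reject H₀: no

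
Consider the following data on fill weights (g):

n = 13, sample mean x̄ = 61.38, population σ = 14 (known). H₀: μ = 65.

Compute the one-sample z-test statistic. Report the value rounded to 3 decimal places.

SE = σ/√n = 14/√13 = 3.8829
z = (x̄−μ₀)/SE = (61.38−65)/3.8829 = -0.9323

test statistic = -0.932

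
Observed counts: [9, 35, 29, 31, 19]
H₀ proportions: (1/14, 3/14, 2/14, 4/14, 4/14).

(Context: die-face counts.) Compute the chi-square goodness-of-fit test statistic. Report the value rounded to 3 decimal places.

test statistic = 18.176

n = 123; E_i = n·p_i = [8.79, 26.36, 17.57, 35.14, 35.14]
χ² = (9−8.79)²/8.79 + (35−26.36)²/26.36 + (29−17.57)²/17.57 + (31−35.14)²/35.14 + (19−35.14)²/35.14 = 18.1762
df = 4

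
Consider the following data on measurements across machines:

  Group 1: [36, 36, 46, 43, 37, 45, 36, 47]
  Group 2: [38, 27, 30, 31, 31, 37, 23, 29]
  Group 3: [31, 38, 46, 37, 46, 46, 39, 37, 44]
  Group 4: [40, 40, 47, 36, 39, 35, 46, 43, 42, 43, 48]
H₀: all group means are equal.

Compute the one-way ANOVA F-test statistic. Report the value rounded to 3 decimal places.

Group means [40.75, 30.75, 40.44, 41.73], grand mean 38.750
SSB = Σnᵢ(x̄ᵢ−x̄)² = 667.346; SSW = ΣΣ(x−x̄ᵢ)² = 747.404
MSB = 667.346/3 = 222.4487; MSW = 747.404/32 = 23.3564
F = MSB/MSW = 9.5241
df = (3, 32)

test statistic = 9.524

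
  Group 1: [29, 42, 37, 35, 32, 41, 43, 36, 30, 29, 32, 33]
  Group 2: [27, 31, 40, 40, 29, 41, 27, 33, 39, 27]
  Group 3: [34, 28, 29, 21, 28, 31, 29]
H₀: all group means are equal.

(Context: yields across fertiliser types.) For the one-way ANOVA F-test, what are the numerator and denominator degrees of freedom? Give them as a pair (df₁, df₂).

degrees of freedom = [2, 26]

k = 3 groups, N = 29 total
df = (k−1, N−k) = (3−1, 29−3) = (2, 26)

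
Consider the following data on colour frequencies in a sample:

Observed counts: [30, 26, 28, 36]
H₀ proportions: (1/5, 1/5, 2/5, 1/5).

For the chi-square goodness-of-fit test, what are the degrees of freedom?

df = k − 1 = 4 − 1 = 3

degrees of freedom = 3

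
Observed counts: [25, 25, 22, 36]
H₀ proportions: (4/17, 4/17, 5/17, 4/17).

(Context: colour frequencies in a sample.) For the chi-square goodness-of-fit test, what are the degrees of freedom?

df = k − 1 = 4 − 1 = 3

degrees of freedom = 3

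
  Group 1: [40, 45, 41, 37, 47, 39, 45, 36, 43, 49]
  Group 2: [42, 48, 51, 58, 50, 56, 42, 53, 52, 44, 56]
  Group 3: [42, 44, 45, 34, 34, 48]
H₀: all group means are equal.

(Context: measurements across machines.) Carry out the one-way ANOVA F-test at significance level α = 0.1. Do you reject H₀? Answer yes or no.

Group means [42.20, 50.18, 41.17], grand mean 45.222
SSB = Σnᵢ(x̄ᵢ−x̄)² = 460.597; SSW = ΣΣ(x−x̄ᵢ)² = 658.070
MSB = 460.597/2 = 230.2985; MSW = 658.070/24 = 27.4196
F = MSB/MSW = 8.3991
df = (2, 24)
p-value (upper-tail) = 0.00172
At α=0.1: p < α → reject H₀

reject H₀: yes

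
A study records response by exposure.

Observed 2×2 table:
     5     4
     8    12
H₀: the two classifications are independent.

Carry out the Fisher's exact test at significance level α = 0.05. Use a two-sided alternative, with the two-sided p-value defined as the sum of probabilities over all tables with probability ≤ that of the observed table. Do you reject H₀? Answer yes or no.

Margins: r₁=9, r₂=20, c₁=13, c₂=16, n=29
p_obs = C(9,5)·C(20,8)/C(29,13); sum pmf over tables with pmf ≤ p_obs
p-value (two-sided) = 0.68816
At α=0.05: p ≥ α → fail to reject H₀

reject H₀: no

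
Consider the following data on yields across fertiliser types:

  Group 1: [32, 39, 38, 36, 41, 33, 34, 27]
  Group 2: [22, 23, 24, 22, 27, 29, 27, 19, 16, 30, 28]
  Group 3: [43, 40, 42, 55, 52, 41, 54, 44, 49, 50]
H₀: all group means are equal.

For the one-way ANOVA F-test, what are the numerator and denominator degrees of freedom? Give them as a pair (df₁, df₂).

degrees of freedom = [2, 26]

k = 3 groups, N = 29 total
df = (k−1, N−k) = (3−1, 29−3) = (2, 26)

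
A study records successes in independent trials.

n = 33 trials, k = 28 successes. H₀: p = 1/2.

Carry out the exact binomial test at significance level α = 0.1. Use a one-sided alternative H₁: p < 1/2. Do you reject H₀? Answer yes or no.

reject H₀: no

Exact binomial: n=33, k=28, p₀=1/2=0.5000
P(X≤28) from Σ C(n,i)·p₀^i·(1−p₀)^(n−i)
p-value (one-sided, H₁ less) = 0.99999
At α=0.1: p ≥ α → fail to reject H₀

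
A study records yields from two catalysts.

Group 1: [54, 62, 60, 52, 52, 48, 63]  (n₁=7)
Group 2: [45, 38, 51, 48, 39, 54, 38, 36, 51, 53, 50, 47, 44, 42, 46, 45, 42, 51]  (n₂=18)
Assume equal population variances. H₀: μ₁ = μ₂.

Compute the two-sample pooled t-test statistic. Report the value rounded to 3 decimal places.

test statistic = 4.130

x̄₁=55.857, s₁=5.786, n₁=7
x̄₂=45.556, s₂=5.533, n₂=18
s_p² = [6·5.786² + 17·5.533²]/23 = 31.3609
SE = √(s_p²·(1/7+1/18)) = 2.4945
t = (55.857−45.556)/2.4945 = 4.1298
df = 23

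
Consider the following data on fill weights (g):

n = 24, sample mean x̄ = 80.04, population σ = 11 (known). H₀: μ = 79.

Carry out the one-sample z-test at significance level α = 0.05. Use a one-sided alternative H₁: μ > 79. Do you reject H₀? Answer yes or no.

reject H₀: no

SE = σ/√n = 11/√24 = 2.2454
z = (x̄−μ₀)/SE = (80.04−79)/2.2454 = 0.4632
p-value (one-sided, H₁ greater) = 0.32162
At α=0.05: p ≥ α → fail to reject H₀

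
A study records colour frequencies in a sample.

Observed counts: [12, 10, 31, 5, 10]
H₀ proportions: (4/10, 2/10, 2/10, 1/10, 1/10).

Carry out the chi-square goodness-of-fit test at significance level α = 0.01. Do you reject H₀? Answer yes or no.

reject H₀: yes

n = 68; E_i = n·p_i = [27.20, 13.60, 13.60, 6.80, 6.80]
χ² = (12−27.20)²/27.20 + (10−13.60)²/13.60 + (31−13.60)²/13.60 + (5−6.80)²/6.80 + (10−6.80)²/6.80 = 33.6912
df = 4
p-value (upper-tail) = 0.00000
At α=0.01: p < α → reject H₀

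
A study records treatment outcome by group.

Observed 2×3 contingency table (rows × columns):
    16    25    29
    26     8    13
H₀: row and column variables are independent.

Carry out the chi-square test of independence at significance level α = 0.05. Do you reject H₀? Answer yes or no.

Row totals [70, 47], col totals [42, 33, 42], n=117
χ² = (16−25.13)²/25.13 + (25−19.74)²/19.74 + (29−25.13)²/25.13 + (26−16.87)²/16.87 + (8−13.26)²/13.26 + (13−16.87)²/16.87 = 13.2234
df = 2
p-value (upper-tail) = 0.00134
At α=0.05: p < α → reject H₀

reject H₀: yes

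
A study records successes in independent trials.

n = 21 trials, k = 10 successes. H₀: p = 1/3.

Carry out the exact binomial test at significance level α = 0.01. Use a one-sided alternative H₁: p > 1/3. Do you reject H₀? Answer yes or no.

reject H₀: no

Exact binomial: n=21, k=10, p₀=1/3=0.3333
P(X≥10) from Σ C(n,i)·p₀^i·(1−p₀)^(n−i)
p-value (one-sided, H₁ greater) = 0.12478
At α=0.01: p ≥ α → fail to reject H₀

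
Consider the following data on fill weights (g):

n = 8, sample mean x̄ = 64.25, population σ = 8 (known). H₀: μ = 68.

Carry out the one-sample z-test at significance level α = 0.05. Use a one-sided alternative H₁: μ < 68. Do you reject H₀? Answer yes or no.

reject H₀: no

SE = σ/√n = 8/√8 = 2.8284
z = (x̄−μ₀)/SE = (64.25−68)/2.8284 = -1.3258
p-value (one-sided, H₁ less) = 0.09245
At α=0.05: p ≥ α → fail to reject H₀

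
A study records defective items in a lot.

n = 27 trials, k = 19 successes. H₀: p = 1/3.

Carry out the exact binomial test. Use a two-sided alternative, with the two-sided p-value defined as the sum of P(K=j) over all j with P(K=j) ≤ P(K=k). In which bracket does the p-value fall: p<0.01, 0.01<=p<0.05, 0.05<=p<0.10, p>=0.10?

p-value bracket: p<0.01

Exact binomial: n=27, k=19, p₀=1/3=0.3333
P(X=j) = C(n,j)·p₀^j·(1−p₀)^(n−j); p = Σ P(X=j) over j with P(X=j) ≤ P(X=19)
p-value (two-sided) = 0.00011
→ bracket: p<0.01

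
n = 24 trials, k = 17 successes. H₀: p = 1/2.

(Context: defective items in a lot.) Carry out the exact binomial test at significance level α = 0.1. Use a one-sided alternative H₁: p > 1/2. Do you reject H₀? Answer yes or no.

Exact binomial: n=24, k=17, p₀=1/2=0.5000
P(X≥17) from Σ C(n,i)·p₀^i·(1−p₀)^(n−i)
p-value (one-sided, H₁ greater) = 0.03196
At α=0.1: p < α → reject H₀

reject H₀: yes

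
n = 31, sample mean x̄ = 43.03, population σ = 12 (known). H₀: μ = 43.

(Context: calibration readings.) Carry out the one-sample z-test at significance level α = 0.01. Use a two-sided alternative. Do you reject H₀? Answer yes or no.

reject H₀: no

SE = σ/√n = 12/√31 = 2.1553
z = (x̄−μ₀)/SE = (43.03−43)/2.1553 = 0.0139
p-value (two-sided) = 0.98889
At α=0.01: p ≥ α → fail to reject H₀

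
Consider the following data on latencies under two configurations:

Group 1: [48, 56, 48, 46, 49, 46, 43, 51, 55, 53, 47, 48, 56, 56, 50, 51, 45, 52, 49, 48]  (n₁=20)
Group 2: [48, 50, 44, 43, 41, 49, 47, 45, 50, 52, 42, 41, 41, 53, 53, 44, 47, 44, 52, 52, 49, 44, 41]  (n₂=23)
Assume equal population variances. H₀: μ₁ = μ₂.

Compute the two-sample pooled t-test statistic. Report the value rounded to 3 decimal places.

x̄₁=49.850, s₁=3.843, n₁=20
x̄₂=46.609, s₂=4.240, n₂=23
s_p² = [19·3.843² + 22·4.240²]/41 = 16.4885
SE = √(s_p²·(1/20+1/23)) = 1.2415
t = (49.850−46.609)/1.2415 = 2.6108
df = 41

test statistic = 2.611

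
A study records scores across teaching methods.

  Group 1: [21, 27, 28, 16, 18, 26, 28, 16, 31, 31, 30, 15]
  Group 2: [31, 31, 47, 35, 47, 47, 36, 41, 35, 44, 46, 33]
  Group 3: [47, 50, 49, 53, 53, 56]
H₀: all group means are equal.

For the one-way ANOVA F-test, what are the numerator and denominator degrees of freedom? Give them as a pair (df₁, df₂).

k = 3 groups, N = 30 total
df = (k−1, N−k) = (3−1, 30−3) = (2, 27)

degrees of freedom = [2, 27]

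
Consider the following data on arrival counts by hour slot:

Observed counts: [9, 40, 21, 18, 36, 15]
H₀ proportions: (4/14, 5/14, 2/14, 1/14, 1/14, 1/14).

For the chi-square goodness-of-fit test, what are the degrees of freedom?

df = k − 1 = 6 − 1 = 5

degrees of freedom = 5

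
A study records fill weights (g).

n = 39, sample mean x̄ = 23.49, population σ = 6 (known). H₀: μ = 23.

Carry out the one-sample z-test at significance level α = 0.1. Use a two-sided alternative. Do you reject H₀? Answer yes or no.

reject H₀: no

SE = σ/√n = 6/√39 = 0.9608
z = (x̄−μ₀)/SE = (23.49−23)/0.9608 = 0.5100
p-value (two-sided) = 0.61005
At α=0.1: p ≥ α → fail to reject H₀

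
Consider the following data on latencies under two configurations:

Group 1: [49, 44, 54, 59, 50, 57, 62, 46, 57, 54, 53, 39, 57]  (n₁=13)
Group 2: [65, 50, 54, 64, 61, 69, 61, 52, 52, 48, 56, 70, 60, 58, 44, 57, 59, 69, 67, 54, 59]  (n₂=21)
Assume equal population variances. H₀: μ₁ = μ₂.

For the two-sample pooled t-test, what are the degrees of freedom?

degrees of freedom = 32

df = n₁ + n₂ − 2 = 13 + 21 − 2 = 32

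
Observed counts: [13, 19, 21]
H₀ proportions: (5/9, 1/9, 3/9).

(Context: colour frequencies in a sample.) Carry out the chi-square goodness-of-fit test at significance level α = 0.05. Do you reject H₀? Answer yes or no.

reject H₀: yes

n = 53; E_i = n·p_i = [29.44, 5.89, 17.67]
χ² = (13−29.44)²/29.44 + (19−5.89)²/5.89 + (21−17.67)²/17.67 = 39.0038
df = 2
p-value (upper-tail) = 0.00000
At α=0.05: p < α → reject H₀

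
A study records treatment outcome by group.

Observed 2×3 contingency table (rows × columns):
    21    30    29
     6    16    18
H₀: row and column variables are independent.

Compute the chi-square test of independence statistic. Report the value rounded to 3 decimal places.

Row totals [80, 40], col totals [27, 46, 47], n=120
χ² = (21−18.00)²/18.00 + (30−30.67)²/30.67 + (29−31.33)²/31.33 + (6−9.00)²/9.00 + (16−15.33)²/15.33 + (18−15.67)²/15.67 = 2.0648
df = 2

test statistic = 2.065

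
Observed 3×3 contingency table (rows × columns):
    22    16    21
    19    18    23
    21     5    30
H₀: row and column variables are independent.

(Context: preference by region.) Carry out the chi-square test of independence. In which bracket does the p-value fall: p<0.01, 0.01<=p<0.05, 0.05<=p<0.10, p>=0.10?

p-value bracket: 0.01<=p<0.05

Row totals [59, 60, 56], col totals [62, 39, 74], n=175
χ² = (22−20.90)²/20.90 + (16−13.15)²/13.15 + (21−24.95)²/24.95 + (19−21.26)²/21.26 + (18−13.37)²/13.37 + (23−25.37)²/25.37 + (21−19.84)²/19.84 + (5−12.48)²/12.48 + (30−23.68)²/23.68 = 9.6022
df = 4
p-value (upper-tail) = 0.04769
→ bracket: 0.01<=p<0.05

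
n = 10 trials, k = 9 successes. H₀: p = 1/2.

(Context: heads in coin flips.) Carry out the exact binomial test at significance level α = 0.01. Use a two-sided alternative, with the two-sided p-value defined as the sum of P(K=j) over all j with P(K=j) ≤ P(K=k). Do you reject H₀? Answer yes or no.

Exact binomial: n=10, k=9, p₀=1/2=0.5000
P(X=j) = C(n,j)·p₀^j·(1−p₀)^(n−j); p = Σ P(X=j) over j with P(X=j) ≤ P(X=9)
p-value (two-sided) = 0.02148
At α=0.01: p ≥ α → fail to reject H₀

reject H₀: no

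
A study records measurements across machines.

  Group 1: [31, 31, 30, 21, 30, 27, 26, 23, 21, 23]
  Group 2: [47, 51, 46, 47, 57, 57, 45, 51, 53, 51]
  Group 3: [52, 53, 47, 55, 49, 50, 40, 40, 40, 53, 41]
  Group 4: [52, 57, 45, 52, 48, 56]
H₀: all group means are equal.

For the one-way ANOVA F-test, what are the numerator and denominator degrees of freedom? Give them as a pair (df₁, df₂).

degrees of freedom = [3, 33]

k = 4 groups, N = 37 total
df = (k−1, N−k) = (4−1, 37−4) = (3, 33)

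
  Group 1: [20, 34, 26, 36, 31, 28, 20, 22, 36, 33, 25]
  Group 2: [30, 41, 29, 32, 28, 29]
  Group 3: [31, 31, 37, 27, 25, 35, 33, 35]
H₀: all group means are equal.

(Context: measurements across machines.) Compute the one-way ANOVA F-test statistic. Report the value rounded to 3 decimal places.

test statistic = 1.263

Group means [28.27, 31.50, 31.75], grand mean 30.160
SSB = Σnᵢ(x̄ᵢ−x̄)² = 70.178; SSW = ΣΣ(x−x̄ᵢ)² = 611.182
MSB = 70.178/2 = 35.0891; MSW = 611.182/22 = 27.7810
F = MSB/MSW = 1.2631
df = (2, 22)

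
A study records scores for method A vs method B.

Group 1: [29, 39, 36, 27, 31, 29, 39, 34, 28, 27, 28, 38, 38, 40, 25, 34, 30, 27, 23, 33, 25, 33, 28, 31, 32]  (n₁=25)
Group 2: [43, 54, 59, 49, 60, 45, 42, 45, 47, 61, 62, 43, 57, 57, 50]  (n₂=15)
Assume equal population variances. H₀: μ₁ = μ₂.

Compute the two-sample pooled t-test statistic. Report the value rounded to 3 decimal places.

test statistic = -10.517

x̄₁=31.360, s₁=4.898, n₁=25
x̄₂=51.600, s₂=7.288, n₂=15
s_p² = [24·4.898² + 14·7.288²]/38 = 34.7200
SE = √(s_p²·(1/25+1/15)) = 1.9244
t = (31.360−51.600)/1.9244 = -10.5173
df = 38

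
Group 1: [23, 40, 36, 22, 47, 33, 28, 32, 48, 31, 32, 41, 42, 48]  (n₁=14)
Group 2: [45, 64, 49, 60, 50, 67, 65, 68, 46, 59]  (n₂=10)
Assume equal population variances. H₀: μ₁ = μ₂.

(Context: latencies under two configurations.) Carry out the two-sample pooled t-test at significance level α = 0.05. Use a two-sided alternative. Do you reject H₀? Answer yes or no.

x̄₁=35.929, s₁=8.687, n₁=14
x̄₂=57.300, s₂=8.970, n₂=10
s_p² = [13·8.687² + 9·8.970²]/22 = 77.5013
SE = √(s_p²·(1/14+1/10)) = 3.6450
t = (35.929−57.300)/3.6450 = -5.8632
df = 22
p-value (two-sided) = 0.00001
At α=0.05: p < α → reject H₀

reject H₀: yes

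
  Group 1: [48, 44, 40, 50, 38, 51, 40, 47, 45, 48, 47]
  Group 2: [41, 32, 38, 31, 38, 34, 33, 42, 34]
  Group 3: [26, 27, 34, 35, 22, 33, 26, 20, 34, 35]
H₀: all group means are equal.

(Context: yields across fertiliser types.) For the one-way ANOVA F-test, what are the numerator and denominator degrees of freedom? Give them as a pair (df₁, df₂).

degrees of freedom = [2, 27]

k = 3 groups, N = 30 total
df = (k−1, N−k) = (3−1, 30−3) = (2, 27)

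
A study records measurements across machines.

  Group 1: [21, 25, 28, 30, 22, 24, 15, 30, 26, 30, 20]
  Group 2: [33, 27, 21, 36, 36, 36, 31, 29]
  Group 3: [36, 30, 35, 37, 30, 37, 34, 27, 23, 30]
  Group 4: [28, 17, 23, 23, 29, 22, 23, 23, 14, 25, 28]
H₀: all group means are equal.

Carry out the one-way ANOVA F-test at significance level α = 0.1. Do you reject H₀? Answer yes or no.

reject H₀: yes

Group means [24.64, 31.12, 31.90, 23.18], grand mean 27.350
SSB = Σnᵢ(x̄ᵢ−x̄)² = 593.143; SSW = ΣΣ(x−x̄ᵢ)² = 837.957
MSB = 593.143/3 = 197.7144; MSW = 837.957/36 = 23.2766
F = MSB/MSW = 8.4941
df = (3, 36)
p-value (upper-tail) = 0.00021
At α=0.1: p < α → reject H₀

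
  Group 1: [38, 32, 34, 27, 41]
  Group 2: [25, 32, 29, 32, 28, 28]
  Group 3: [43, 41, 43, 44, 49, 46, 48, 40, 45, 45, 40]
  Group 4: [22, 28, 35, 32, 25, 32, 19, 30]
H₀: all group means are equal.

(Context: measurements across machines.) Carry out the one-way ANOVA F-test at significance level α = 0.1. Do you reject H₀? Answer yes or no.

Group means [34.40, 29.00, 44.00, 27.88], grand mean 35.100
SSB = Σnᵢ(x̄ᵢ−x̄)² = 1514.625; SSW = ΣΣ(x−x̄ᵢ)² = 454.075
MSB = 1514.625/3 = 504.8750; MSW = 454.075/26 = 17.4644
F = MSB/MSW = 28.9088
df = (3, 26)
p-value (upper-tail) = 0.00000
At α=0.1: p < α → reject H₀

reject H₀: yes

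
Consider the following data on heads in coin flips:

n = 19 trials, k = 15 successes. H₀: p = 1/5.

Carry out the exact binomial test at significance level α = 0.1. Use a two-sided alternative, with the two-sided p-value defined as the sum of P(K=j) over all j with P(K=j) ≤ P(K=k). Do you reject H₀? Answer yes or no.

Exact binomial: n=19, k=15, p₀=1/5=0.2000
P(X=j) = C(n,j)·p₀^j·(1−p₀)^(n−j); p = Σ P(X=j) over j with P(X=j) ≤ P(X=15)
p-value (two-sided) = 0.00000
At α=0.1: p < α → reject H₀

reject H₀: yes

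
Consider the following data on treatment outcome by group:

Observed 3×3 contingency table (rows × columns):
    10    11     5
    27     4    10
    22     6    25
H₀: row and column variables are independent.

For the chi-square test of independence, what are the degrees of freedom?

degrees of freedom = 4

df = (r−1)(c−1) = (3−1)·(3−1) = 4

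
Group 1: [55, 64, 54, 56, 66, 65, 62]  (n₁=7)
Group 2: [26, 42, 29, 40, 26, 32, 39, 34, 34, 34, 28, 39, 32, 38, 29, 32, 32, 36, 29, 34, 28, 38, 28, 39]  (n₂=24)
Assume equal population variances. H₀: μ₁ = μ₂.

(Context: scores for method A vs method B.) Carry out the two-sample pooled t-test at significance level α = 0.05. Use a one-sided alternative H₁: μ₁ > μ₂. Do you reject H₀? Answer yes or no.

x̄₁=60.286, s₁=5.122, n₁=7
x̄₂=33.250, s₂=4.775, n₂=24
s_p² = [6·5.122² + 23·4.775²]/29 = 23.5148
SE = √(s_p²·(1/7+1/24)) = 2.0830
t = (60.286−33.250)/2.0830 = 12.9790
df = 29
p-value (one-sided, H₁ greater) = 0.00000
At α=0.05: p < α → reject H₀

reject H₀: yes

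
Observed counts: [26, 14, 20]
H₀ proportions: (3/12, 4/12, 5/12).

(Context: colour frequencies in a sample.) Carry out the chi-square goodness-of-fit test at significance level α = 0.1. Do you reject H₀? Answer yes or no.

reject H₀: yes

n = 60; E_i = n·p_i = [15.00, 20.00, 25.00]
χ² = (26−15.00)²/15.00 + (14−20.00)²/20.00 + (20−25.00)²/25.00 = 10.8667
df = 2
p-value (upper-tail) = 0.00437
At α=0.1: p < α → reject H₀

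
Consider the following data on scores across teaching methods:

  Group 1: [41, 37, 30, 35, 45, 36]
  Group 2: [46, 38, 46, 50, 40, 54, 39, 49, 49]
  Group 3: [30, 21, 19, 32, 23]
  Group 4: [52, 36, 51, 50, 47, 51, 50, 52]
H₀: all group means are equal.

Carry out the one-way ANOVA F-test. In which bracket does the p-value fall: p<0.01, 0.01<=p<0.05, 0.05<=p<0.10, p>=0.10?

p-value bracket: p<0.01

Group means [37.33, 45.67, 25.00, 48.62], grand mean 41.036
SSB = Σnᵢ(x̄ᵢ−x̄)² = 2021.756; SSW = ΣΣ(x−x̄ᵢ)² = 709.208
MSB = 2021.756/3 = 673.9187; MSW = 709.208/24 = 29.5503
F = MSB/MSW = 22.8058
df = (3, 24)
p-value (upper-tail) = 0.00000
→ bracket: p<0.01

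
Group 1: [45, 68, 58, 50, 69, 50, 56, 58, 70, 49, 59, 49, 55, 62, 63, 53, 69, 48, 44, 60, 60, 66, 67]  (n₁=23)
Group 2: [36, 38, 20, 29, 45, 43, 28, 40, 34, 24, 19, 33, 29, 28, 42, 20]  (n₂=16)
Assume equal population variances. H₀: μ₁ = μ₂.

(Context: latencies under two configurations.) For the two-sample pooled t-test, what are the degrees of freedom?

df = n₁ + n₂ − 2 = 23 + 16 − 2 = 37

degrees of freedom = 37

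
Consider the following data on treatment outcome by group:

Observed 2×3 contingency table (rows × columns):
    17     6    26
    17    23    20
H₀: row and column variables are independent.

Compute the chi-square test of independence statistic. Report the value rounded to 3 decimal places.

test statistic = 9.737

Row totals [49, 60], col totals [34, 29, 46], n=109
χ² = (17−15.28)²/15.28 + (6−13.04)²/13.04 + (26−20.68)²/20.68 + (17−18.72)²/18.72 + (23−15.96)²/15.96 + (20−25.32)²/25.32 = 9.7372
df = 2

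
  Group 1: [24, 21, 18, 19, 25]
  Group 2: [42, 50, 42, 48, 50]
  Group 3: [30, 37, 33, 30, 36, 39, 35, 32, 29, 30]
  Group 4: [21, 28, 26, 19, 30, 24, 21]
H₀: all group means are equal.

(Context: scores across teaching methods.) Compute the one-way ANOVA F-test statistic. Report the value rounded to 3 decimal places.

test statistic = 49.604

Group means [21.40, 46.40, 33.10, 24.14], grand mean 31.074
SSB = Σnᵢ(x̄ᵢ−x̄)² = 2019.695; SSW = ΣΣ(x−x̄ᵢ)² = 312.157
MSB = 2019.695/3 = 673.2316; MSW = 312.157/23 = 13.5720
F = MSB/MSW = 49.6043
df = (3, 23)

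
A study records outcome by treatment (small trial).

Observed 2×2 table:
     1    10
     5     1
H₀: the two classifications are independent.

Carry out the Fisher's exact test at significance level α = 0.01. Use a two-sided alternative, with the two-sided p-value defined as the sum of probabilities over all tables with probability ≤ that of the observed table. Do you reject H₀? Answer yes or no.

reject H₀: yes

Margins: r₁=11, r₂=6, c₁=6, c₂=11, n=17
p_obs = C(11,1)·C(6,5)/C(17,6); sum pmf over tables with pmf ≤ p_obs
p-value (two-sided) = 0.00541
At α=0.01: p < α → reject H₀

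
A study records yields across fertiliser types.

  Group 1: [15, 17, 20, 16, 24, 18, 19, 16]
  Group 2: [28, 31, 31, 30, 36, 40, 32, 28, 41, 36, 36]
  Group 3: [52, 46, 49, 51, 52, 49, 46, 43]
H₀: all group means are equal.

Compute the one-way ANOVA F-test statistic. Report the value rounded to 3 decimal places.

Group means [18.12, 33.55, 48.50], grand mean 33.407
SSB = Σnᵢ(x̄ᵢ−x̄)² = 3690.916; SSW = ΣΣ(x−x̄ᵢ)² = 337.602
MSB = 3690.916/2 = 1845.4581; MSW = 337.602/24 = 14.0668
F = MSB/MSW = 131.1928
df = (2, 24)

test statistic = 131.193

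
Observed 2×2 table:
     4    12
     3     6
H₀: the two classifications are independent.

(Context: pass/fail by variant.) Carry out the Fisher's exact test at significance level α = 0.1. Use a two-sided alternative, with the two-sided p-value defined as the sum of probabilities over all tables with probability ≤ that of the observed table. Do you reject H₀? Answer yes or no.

Margins: r₁=16, r₂=9, c₁=7, c₂=18, n=25
p_obs = C(16,4)·C(9,3)/C(25,7); sum pmf over tables with pmf ≤ p_obs
p-value (two-sided) = 0.67288
At α=0.1: p ≥ α → fail to reject H₀

reject H₀: no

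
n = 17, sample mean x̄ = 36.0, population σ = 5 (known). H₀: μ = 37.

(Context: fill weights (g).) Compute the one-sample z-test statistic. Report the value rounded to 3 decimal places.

SE = σ/√n = 5/√17 = 1.2127
z = (x̄−μ₀)/SE = (36.0−37)/1.2127 = -0.8246

test statistic = -0.825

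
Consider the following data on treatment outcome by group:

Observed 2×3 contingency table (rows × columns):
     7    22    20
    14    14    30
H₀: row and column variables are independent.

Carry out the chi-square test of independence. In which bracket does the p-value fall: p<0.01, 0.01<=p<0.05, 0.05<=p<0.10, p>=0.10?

p-value bracket: 0.05<=p<0.10

Row totals [49, 58], col totals [21, 36, 50], n=107
χ² = (7−9.62)²/9.62 + (22−16.49)²/16.49 + (20−22.90)²/22.90 + (14−11.38)²/11.38 + (14−19.51)²/19.51 + (30−27.10)²/27.10 = 5.3923
df = 2
p-value (upper-tail) = 0.06747
→ bracket: 0.05<=p<0.10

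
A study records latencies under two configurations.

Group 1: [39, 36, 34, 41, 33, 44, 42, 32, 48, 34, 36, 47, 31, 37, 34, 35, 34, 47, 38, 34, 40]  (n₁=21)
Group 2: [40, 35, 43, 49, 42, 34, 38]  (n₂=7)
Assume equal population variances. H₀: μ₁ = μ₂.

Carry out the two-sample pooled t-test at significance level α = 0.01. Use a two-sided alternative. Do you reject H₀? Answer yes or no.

x̄₁=37.905, s₁=5.176, n₁=21
x̄₂=40.143, s₂=5.146, n₂=7
s_p² = [20·5.176² + 6·5.146²]/26 = 26.7179
SE = √(s_p²·(1/21+1/7)) = 2.2559
t = (37.905−40.143)/2.2559 = -0.9921
df = 26
p-value (two-sided) = 0.33029
At α=0.01: p ≥ α → fail to reject H₀

reject H₀: no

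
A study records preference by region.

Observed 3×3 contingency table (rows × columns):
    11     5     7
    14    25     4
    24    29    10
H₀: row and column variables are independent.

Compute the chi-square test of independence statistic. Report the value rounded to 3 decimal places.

test statistic = 9.387

Row totals [23, 43, 63], col totals [49, 59, 21], n=129
χ² = (11−8.74)²/8.74 + (5−10.52)²/10.52 + (7−3.74)²/3.74 + (14−16.33)²/16.33 + (25−19.67)²/19.67 + (4−7.00)²/7.00 + (24−23.93)²/23.93 + (29−28.81)²/28.81 + (10−10.26)²/10.26 = 9.3867
df = 4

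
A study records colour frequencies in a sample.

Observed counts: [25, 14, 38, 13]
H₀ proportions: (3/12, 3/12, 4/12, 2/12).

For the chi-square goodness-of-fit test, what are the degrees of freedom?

df = k − 1 = 4 − 1 = 3

degrees of freedom = 3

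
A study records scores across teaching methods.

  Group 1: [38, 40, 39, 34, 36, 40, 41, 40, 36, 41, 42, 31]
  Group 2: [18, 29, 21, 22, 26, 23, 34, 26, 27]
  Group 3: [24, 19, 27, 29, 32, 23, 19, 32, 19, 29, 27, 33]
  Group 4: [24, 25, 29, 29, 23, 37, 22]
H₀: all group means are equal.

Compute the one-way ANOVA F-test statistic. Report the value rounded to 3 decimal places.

Group means [38.17, 25.11, 26.08, 27.00], grand mean 29.650
SSB = Σnᵢ(x̄ᵢ−x̄)² = 1257.628; SSW = ΣΣ(x−x̄ᵢ)² = 763.472
MSB = 1257.628/3 = 419.2093; MSW = 763.472/36 = 21.2076
F = MSB/MSW = 19.7670
df = (3, 36)

test statistic = 19.767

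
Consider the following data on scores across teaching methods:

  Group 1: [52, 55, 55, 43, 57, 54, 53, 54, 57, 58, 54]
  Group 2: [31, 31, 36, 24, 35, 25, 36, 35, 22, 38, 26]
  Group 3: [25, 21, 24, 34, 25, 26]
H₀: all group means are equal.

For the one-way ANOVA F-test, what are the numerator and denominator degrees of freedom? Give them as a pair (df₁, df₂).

k = 3 groups, N = 28 total
df = (k−1, N−k) = (3−1, 28−3) = (2, 25)

degrees of freedom = [2, 25]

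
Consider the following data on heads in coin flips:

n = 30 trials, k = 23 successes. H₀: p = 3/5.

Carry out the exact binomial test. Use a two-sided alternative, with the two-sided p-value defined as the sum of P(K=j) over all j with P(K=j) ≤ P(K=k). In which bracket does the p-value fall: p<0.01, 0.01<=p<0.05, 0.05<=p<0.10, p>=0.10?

p-value bracket: 0.05<=p<0.10

Exact binomial: n=30, k=23, p₀=3/5=0.6000
P(X=j) = C(n,j)·p₀^j·(1−p₀)^(n−j); p = Σ P(X=j) over j with P(X=j) ≤ P(X=23)
p-value (two-sided) = 0.06476
→ bracket: 0.05<=p<0.10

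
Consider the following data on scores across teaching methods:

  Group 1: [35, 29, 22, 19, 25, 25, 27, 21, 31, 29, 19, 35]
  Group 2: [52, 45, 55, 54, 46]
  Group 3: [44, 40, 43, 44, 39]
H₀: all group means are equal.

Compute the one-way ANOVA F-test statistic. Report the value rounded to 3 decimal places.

test statistic = 48.564

Group means [26.42, 50.40, 42.00], grand mean 35.409
SSB = Σnᵢ(x̄ᵢ−x̄)² = 2311.202; SSW = ΣΣ(x−x̄ᵢ)² = 452.117
MSB = 2311.202/2 = 1155.6008; MSW = 452.117/19 = 23.7956
F = MSB/MSW = 48.5636
df = (2, 19)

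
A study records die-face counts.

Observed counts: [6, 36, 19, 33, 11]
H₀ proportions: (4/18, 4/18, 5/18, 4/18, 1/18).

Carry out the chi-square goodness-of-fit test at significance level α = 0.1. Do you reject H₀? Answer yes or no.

n = 105; E_i = n·p_i = [23.33, 23.33, 29.17, 23.33, 5.83]
χ² = (6−23.33)²/23.33 + (36−23.33)²/23.33 + (19−29.17)²/29.17 + (33−23.33)²/23.33 + (11−5.83)²/5.83 = 31.8771
df = 4
p-value (upper-tail) = 0.00000
At α=0.1: p < α → reject H₀

reject H₀: yes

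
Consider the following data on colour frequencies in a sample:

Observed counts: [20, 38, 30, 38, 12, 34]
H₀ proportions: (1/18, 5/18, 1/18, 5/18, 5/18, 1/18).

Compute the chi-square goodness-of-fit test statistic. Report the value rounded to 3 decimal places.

n = 172; E_i = n·p_i = [9.56, 47.78, 9.56, 47.78, 47.78, 9.56]
χ² = (20−9.56)²/9.56 + (38−47.78)²/47.78 + (30−9.56)²/9.56 + (38−47.78)²/47.78 + (12−47.78)²/47.78 + (34−9.56)²/9.56 = 148.4837
df = 5

test statistic = 148.484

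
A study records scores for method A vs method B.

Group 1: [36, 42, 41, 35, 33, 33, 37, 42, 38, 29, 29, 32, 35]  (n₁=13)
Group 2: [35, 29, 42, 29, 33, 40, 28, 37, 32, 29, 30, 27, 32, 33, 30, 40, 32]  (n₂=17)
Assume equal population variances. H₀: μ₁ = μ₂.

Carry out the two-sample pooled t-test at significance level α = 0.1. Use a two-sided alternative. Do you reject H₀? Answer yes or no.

x̄₁=35.538, s₁=4.409, n₁=13
x̄₂=32.824, s₂=4.531, n₂=17
s_p² = [12·4.409² + 16·4.531²]/28 = 20.0608
SE = √(s_p²·(1/13+1/17)) = 1.6502
t = (35.538−32.824)/1.6502 = 1.6452
df = 28
p-value (two-sided) = 0.11111
At α=0.1: p ≥ α → fail to reject H₀

reject H₀: no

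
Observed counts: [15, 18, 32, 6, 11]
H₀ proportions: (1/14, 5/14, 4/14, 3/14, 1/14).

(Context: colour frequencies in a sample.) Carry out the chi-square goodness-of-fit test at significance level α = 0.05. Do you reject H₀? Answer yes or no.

n = 82; E_i = n·p_i = [5.86, 29.29, 23.43, 17.57, 5.86]
χ² = (15−5.86)²/5.86 + (18−29.29)²/29.29 + (32−23.43)²/23.43 + (6−17.57)²/17.57 + (11−5.86)²/5.86 = 33.8927
df = 4
p-value (upper-tail) = 0.00000
At α=0.05: p < α → reject H₀

reject H₀: yes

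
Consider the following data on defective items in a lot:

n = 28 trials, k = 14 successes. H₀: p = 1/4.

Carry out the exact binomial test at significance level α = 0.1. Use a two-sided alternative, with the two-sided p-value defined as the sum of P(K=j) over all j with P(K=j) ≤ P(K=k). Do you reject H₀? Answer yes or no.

Exact binomial: n=28, k=14, p₀=1/4=0.2500
P(X=j) = C(n,j)·p₀^j·(1−p₀)^(n−j); p = Σ P(X=j) over j with P(X=j) ≤ P(X=14)
p-value (two-sided) = 0.00410
At α=0.1: p < α → reject H₀

reject H₀: yes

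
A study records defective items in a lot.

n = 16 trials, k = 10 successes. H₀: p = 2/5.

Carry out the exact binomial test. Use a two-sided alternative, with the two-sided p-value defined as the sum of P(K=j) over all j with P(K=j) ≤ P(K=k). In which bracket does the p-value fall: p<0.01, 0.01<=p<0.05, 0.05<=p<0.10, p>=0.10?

p-value bracket: 0.05<=p<0.10

Exact binomial: n=16, k=10, p₀=2/5=0.4000
P(X=j) = C(n,j)·p₀^j·(1−p₀)^(n−j); p = Σ P(X=j) over j with P(X=j) ≤ P(X=10)
p-value (two-sided) = 0.07666
→ bracket: 0.05<=p<0.10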